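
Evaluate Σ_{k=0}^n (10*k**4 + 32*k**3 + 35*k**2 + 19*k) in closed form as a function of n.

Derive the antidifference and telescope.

S(n) = n*(2*n**4 + 13*n**3 + 31*n**2 + 35*n + 15)

r(k) = (10*k**4 + 72*k**3 + 191*k**2 + 225*k + 96)/(k*(10*k**3 + 32*k**2 + 35*k + 19)) after simplifying.
Take A(k)=1, B(k)=1, C(k)=k**4 + 16*k**3/5 + 7*k**2/2 + 19*k/10.
Solve (1)·f(k+1) − (1)·f(k) = k**4 + 16*k**3/5 + 7*k**2/2 + 19*k/10.
d = 5 from the (0,0,4) case.
Solve for f: f(k) = k*(k - 1)*(k + 2)*(2*k**2 + k + 2)/10 (degree 5 ≤ 5).
Certificate R = B(k−1)f/C = (k - 1)*(k + 2)*(2*k**2 + k + 2)/(10*k**3 + 32*k**2 + 35*k + 19) gives s_k = k*(2*k**4 + 3*k**3 - k**2 - 4).
s_(k+1) − s_k = k*(10*k**3 + 32*k**2 + 35*k + 19) = t_k.
Evaluate: s_(n+1) = n*(2*n**4 + 13*n**3 + 31*n**2 + 35*n + 15); subtract s_(0) = 0 ⇒ S(n) = n*(2*n**4 + 13*n**3 + 31*n**2 + 35*n + 15).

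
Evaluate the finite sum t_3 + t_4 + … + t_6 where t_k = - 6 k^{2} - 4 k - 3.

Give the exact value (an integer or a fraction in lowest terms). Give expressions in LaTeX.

r(k) = (6*k**2 + 16*k + 13)/(6*k**2 + 4*k + 3) after simplifying.
Factor: A=1; B=1; C=k**2 + 2*k/3 + 1/2.
Set up (1)·f(k+1) − (1)·f(k) − (k**2 + 2*k/3 + 1/2) = 0.
deg f ≤ 3 (via 0,0,2).
Match coefficients ⇒ f(k) = k*(2*k**2 - k + 2)/6.
Certificate R = B(k−1)f/C = k*(2*k**2 - k + 2)/(6*k**2 + 4*k + 3) gives s_k = k*(-2*k**2 + k - 2).
Δs = -6*k**2 - 4*k - 3, as required.
Evaluate s at k=7 and k=3: -651 and -51; difference -600.

Σ = -600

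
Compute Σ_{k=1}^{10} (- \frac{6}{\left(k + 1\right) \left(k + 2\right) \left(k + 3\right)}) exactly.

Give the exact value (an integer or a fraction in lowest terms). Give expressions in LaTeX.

The ratio is (k + 1)/(k + 4).
A = k + 1, B = k + 4, C = 1.
Key eq: (k + 1)·f(k+1) = (k + 3)·f(k) + (1).
Degrees (1,1,0) ⇒ d ≤ 2.
Match coefficients ⇒ f(k) = k*(k + 3)/4.
Get s_k = R·t_k = 3*k*(-k - 3)/(2*(k + 1)*(k + 2)) with R(k) = B(k−1)f(k)/C(k) = k*(k + 3)**2/4.
s_(k+1) − s_k = -6/(k**3 + 6*k**2 + 11*k + 6) = t_k.
Sum = s_(11) − s_(1); s_(11) = -77/52, s_(1) = -1 ⇒ -25/52.

Σ = -25/52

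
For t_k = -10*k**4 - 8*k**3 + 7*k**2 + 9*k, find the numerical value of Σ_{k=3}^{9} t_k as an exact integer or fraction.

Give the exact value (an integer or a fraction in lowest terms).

The ratio is (10*k**4 + 48*k**3 + 77*k**2 + 41*k + 2)/(k*(10*k**3 + 8*k**2 - 7*k - 9)).
So A=1 and B=1, with C=k**4 + 4*k**3/5 - 7*k**2/10 - 9*k/10.
Key eq: (1)·f(k+1) = (1)·f(k) + (k**4 + 4*k**3/5 - 7*k**2/10 - 9*k/10).
Degrees (0,0,4) ⇒ d ≤ 5.
Coefficient equations give f(k) = k*(k - 1)*(2*k**3 - k**2 - 4*k - 3)/10.
Get s_k = R·t_k = k*(-2*k**4 + 3*k**3 + 3*k**2 - k - 3) with R(k) = B(k−1)f(k)/C(k) = (k - 1)*(2*k**3 - k**2 - 4*k - 3)/(10*k**3 + 8*k**2 - 7*k - 9).
Verify: k*(-10*k**3 - 8*k**2 + 7*k + 9) matches t_k.
Sum = s_(10) − s_(3); s_(10) = -167130, s_(3) = -180 ⇒ -166950.

Σ = -166950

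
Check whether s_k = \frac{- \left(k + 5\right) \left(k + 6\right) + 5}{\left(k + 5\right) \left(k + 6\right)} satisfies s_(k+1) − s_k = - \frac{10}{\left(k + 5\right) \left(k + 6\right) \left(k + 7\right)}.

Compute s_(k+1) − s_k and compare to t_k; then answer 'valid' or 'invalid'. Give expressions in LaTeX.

Valid — Δs_k = t_k.

s_(k+1) = (-(k + 6)*(k + 7) + 5)/((k + 6)*(k + 7))
s_(k+1) − s_k = -10/(k**3 + 18*k**2 + 107*k + 210)
(s_(k+1) − s_k) − t_k = 0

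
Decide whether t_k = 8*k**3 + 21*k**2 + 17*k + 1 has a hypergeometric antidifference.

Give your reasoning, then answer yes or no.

r(k) = (8*k**3 + 45*k**2 + 83*k + 47)/(8*k**3 + 21*k**2 + 17*k + 1) after simplifying.
Take A(k)=1, B(k)=1, C(k)=k**3 + 21*k**2/8 + 17*k/8 + 1/8.
f must satisfy (1)·f(k+1) − (1)·f(k) = k**3 + 21*k**2/8 + 17*k/8 + 1/8.
Degrees (0,0,3) ⇒ d ≤ 4.
Solve for f: f(k) = k*(2*k**3 + 3*k**2 - 4)/8 (degree 4 ≤ 4).
R(k) = B(k−1)·f(k)/C(k) = k*(2*k**3 + 3*k**2 - 4)/(8*k**3 + 21*k**2 + 17*k + 1); s_k = R·t_k = k*(2*k**3 + 3*k**2 - 4).
Δs = 8*k**3 + 21*k**2 + 17*k + 1, as required.

Yes. s_k = k*(2*k**3 + 3*k**2 - 4).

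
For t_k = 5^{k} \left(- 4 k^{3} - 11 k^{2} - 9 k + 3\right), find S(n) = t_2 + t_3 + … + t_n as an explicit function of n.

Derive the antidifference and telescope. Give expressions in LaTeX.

S(n) = - 5 \cdot 5^{n} n^{3} - 10 \cdot 5^{n} n^{2} - 10 \cdot 5^{n} n + 5 \cdot 5^{n} + 100

Ratio r(k) = 5*(4*k**3 + 23*k**2 + 43*k + 21)/(4*k**3 + 11*k**2 + 9*k - 3).
Gosper form: A/B · C(k+1)/C(k) with A=5, B=1, C=k**3 + 11*k**2/4 + 9*k/4 - 3/4.
Key eq: (5)·f(k+1) = (1)·f(k) + (k**3 + 11*k**2/4 + 9*k/4 - 3/4).
Bound: deg f ≤ 3.
Match coefficients ⇒ f(k) = (k**3 - k**2 + k - 2)/4.
Then R = B(k−1)f/C = (k**3 - k**2 + k - 2)/((4*k - 1)*(k**2 + 3*k + 3)), so s_k = R(k)·t_k = 5**k*(-k**3 + k**2 - k + 2).
Check: Δs_k = 5**k*(-4*k**3 - 11*k**2 - 9*k + 3). ✓
s_(n+1) = 5**(n + 1)*(-n**3 - 2*n**2 - 2*n + 1) and s_(2) = -100, so S(n) = -5*5**n*n**3 - 10*5**n*n**2 - 10*5**n*n + 5*5**n + 100.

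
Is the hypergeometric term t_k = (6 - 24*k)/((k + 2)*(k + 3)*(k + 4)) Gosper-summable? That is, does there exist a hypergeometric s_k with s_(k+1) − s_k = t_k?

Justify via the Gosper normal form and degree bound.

Yes. s_k = -k*(7*k - 13)/(2*(k + 2)*(k + 3)).

Step 1: r(k) = (k + 2)*(4*k + 3)/((k + 5)*(4*k - 1)).
Gosper form: A/B · C(k+1)/C(k) with A=k + 2, B=k + 5, C=k - 1/4.
Solve (k + 2)·f(k+1) − (k + 4)·f(k) = k - 1/4.
From deg A=1, deg B=1, deg C=1: d=2.
A polynomial solution: f(k) = k*(7*k - 13)/48.
Get s_k = R·t_k = -k*(7*k - 13)/(2*(k + 2)*(k + 3)) with R(k) = B(k−1)f(k)/C(k) = k*(k + 4)*(7*k - 13)/(12*(4*k - 1)).
Verify: 6*(1 - 4*k)/(k**3 + 9*k**2 + 26*k + 24) matches t_k.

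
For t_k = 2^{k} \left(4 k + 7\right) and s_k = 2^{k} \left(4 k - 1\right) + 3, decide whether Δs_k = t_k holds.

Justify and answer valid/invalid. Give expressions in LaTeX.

Valid: the claim telescopes to t_k.

s_(k+1) = 2**(k + 1)*(4*k + 3) + 3
s_(k+1) − s_k = 2**k*(4*k + 7)
(s_(k+1) − s_k) − t_k = 0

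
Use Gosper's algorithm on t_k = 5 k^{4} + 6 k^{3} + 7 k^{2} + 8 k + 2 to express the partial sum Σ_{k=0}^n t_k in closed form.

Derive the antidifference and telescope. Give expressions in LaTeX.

S(n) = n^{5} + 4 n^{4} + 7 n^{3} + 9 n^{2} + 7 n + 2

t_(k+1)/t_k = (5*k**4 + 26*k**3 + 55*k**2 + 60*k + 28)/(5*k**4 + 6*k**3 + 7*k**2 + 8*k + 2).
So A=1 and B=1, with C=k**4 + 6*k**3/5 + 7*k**2/5 + 8*k/5 + 2/5.
f must satisfy (1)·f(k+1) − (1)·f(k) = k**4 + 6*k**3/5 + 7*k**2/5 + 8*k/5 + 2/5.
d = 5 from the (0,0,4) case.
Solve for f: f(k) = k*(k + 1)*(k**3 - 2*k**2 + 3*k - 1)/5 (degree 5 ≤ 5).
Certificate R = B(k−1)f/C = k*(k**3 - 2*k**2 + 3*k - 1)/(5*k**3 + k**2 + 6*k + 2) gives s_k = k*(k**4 - k**3 + k**2 + 2*k - 1).
Verify: 5*k**4 + 6*k**3 + 7*k**2 + 8*k + 2 matches t_k.
Σ_(k=0)^n t_k = s_(n+1) − s_(0) = (n**5 + 4*n**4 + 7*n**3 + 9*n**2 + 7*n + 2) − (0), i.e. n**5 + 4*n**4 + 7*n**3 + 9*n**2 + 7*n + 2.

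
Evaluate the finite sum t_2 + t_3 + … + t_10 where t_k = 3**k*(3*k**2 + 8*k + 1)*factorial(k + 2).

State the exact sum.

Σ = 11030980536575784

Compute t_(k+1)/t_k: get 3*(3*k**3 + 23*k**2 + 54*k + 36)/(3*k**2 + 8*k + 1).
Gosper form: A/B · C(k+1)/C(k) with A=3*k + 9, B=1, C=k**2 + 8*k/3 + 1/3.
Key eq: (3*k + 9)·f(k+1) = (1)·f(k) + (k**2 + 8*k/3 + 1/3).
Degrees (1,0,2) ⇒ d ≤ 1.
Match coefficients ⇒ f(k) = (k - 1)/3.
Then R = B(k−1)f/C = (k - 1)/(3*k**2 + 8*k + 1), so s_k = R(k)·t_k = 3**k*(k - 1)*factorial(k + 2).
s_(k+1) − s_k = 3**k*(3*k**2 + 8*k + 1)*factorial(k + 2) = t_k.
Telescoping: Σ = s_(11) − s_(2) = 11030980536576000 − (216) = 11030980536575784.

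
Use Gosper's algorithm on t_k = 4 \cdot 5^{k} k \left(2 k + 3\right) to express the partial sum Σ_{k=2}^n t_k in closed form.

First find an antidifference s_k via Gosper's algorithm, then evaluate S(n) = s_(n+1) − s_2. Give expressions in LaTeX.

S(n) = 10 \cdot 5^{n} n^{2} + 10 \cdot 5^{n} n - 100

r(k) = 5*(k + 1)*(2*k + 5)/(k*(2*k + 3)) after simplifying.
Gosper form: A/B · C(k+1)/C(k) with A=5, B=1, C=k**2 + 3*k/2.
f must satisfy (5)·f(k+1) − (1)·f(k) = k**2 + 3*k/2.
deg f ≤ 2 (via 0,0,2).
Solving with deg f ≤ 2: f(k) = k*(k - 1)/4.
R(k) = B(k−1)·f(k)/C(k) = (k - 1)/(2*(2*k + 3)); s_k = R·t_k = 2*5**k*k*(k - 1).
Check: Δs_k = 4*5**k*k*(2*k + 3). ✓
Evaluate: s_(n+1) = 10*5**n*n*(n + 1); subtract s_(2) = 100 ⇒ S(n) = 10*5**n*n**2 + 10*5**n*n - 100.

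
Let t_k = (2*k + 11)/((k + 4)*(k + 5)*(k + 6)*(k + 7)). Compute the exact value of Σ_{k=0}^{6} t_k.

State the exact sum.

t_(k+1)/t_k = (k + 4)*(2*k + 13)/((k + 8)*(2*k + 11)).
Normal form (A,B,C) = (k + 4, k + 8, k + 11/2).
Solve (k + 4)·f(k+1) − (k + 7)·f(k) = k + 11/2.
deg f ≤ 3 (via 1,1,1).
Coefficient equations give f(k) = k*(k + 5)*(k + 10)/48.
Certificate R = B(k−1)f/C = k*(k + 5)*(k + 7)*(k + 10)/(24*(2*k + 11)) gives s_k = k*(k + 10)/(24*(k**2 + 10*k + 24)).
s_(k+1) − s_k = (2*k + 11)/(k**4 + 22*k**3 + 179*k**2 + 638*k + 840) = t_k.
Telescoping: Σ = s_(7) − s_(0) = 119/3432 − (0) = 119/3432.

Σ = 119/3432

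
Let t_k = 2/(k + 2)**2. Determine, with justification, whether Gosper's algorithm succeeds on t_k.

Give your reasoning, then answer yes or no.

t_(k+1)/t_k = (k + 2)**2/(k + 3)**2.
So A=k**2 + 4*k + 4 and B=k**2 + 6*k + 9, with C=1.
Set up (k**2 + 4*k + 4)·f(k+1) − (k**2 + 4*k + 4)·f(k) − (1) = 0.
Degrees (2,2,0) ⇒ d ≤ 0.
f = c0 ⇒ A·f(k+1) − B(k−1)·f(k) − C = -1. The system {-1 = 0} is inconsistent; no antidifference.

No — the linear system for f has no solution.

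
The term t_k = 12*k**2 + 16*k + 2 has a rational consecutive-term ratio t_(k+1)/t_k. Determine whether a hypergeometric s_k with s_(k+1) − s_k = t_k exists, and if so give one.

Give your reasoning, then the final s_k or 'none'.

s_k = 2*k*(2*k**2 + k - 2)

Ratio r(k) = (6*k**2 + 20*k + 15)/(6*k**2 + 8*k + 1).
Normal form (A,B,C) = (1, 1, k**2 + 4*k/3 + 1/6).
Key eq: (1)·f(k+1) = (1)·f(k) + (k**2 + 4*k/3 + 1/6).
deg f ≤ 3 (via 0,0,2).
Solve for f: f(k) = k*(2*k**2 + k - 2)/6 (degree 3 ≤ 3).
Certificate R = B(k−1)f/C = k*(2*k**2 + k - 2)/(6*k**2 + 8*k + 1) gives s_k = 2*k*(2*k**2 + k - 2).
Verify: 12*k**2 + 16*k + 2 matches t_k.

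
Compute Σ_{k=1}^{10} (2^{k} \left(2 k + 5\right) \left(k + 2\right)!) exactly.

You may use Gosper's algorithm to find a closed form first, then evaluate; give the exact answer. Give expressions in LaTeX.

Σ = 12752938598388

t_(k+1)/t_k = 2*(k + 3)*(2*k + 7)/(2*k + 5).
A = 2*k + 6, B = 1, C = k + 5/2.
f must satisfy (2*k + 6)·f(k+1) − (1)·f(k) = k + 5/2.
d = 0 from the (1,0,1) case.
Solve for f: f(k) = 1/2 (degree 0 ≤ 0).
So s_k = (B(k−1)f/C)·t_k = (1/(2*k + 5))·t_k = 2**k*factorial(k + 2).
s_(k+1) − s_k = 2**k*(2*k + 5)*factorial(k + 2) = t_k.
Evaluate s at k=11 and k=1: 12752938598400 and 12; difference 12752938598388.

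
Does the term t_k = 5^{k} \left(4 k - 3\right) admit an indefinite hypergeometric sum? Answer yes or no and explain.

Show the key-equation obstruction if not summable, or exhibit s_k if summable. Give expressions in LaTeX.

t_(k+1)/t_k = 5*(4*k + 1)/(4*k - 3).
A = 5, B = 1, C = k - 3/4.
f must satisfy (5)·f(k+1) − (1)·f(k) = k - 3/4.
From deg A=0, deg B=0, deg C=1: d=1.
Coefficient equations give f(k) = (k - 2)/4.
Certificate R = B(k−1)f/C = (k - 2)/(4*k - 3) gives s_k = 5**k*(k - 2).
s_(k+1) − s_k = 5**k*(4*k - 3) = t_k.

Yes. s_k = 5^{k} \left(k - 2\right).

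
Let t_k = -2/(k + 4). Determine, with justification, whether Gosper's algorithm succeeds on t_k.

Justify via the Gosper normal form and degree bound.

No — the linear system for f has no solution.

r(k) = (k + 4)/(k + 5) after simplifying.
Factor: A=k + 4; B=k + 5; C=1.
f must satisfy (k + 4)·f(k+1) − (k + 4)·f(k) = 1.
Bound: deg f ≤ 0.
Generic f = c0 gives residual -1; -1 = 0 cannot hold, so t_k is not Gosper-summable.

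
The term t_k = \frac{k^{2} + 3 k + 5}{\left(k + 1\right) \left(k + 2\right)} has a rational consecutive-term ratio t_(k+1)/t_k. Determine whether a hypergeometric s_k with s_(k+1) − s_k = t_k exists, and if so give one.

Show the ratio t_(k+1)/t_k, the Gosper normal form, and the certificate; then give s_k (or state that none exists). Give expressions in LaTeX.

Ratio r(k) = (k + 1)*(3*k + (k + 1)**2 + 8)/((k + 3)*(k**2 + 3*k + 5)).
So A=k + 1 and B=k + 3, with C=k**2 + 3*k + 5.
Need (k + 1)·f(k+1) − (k + 2)·f(k) = k**2 + 3*k + 5.
deg f ≤ 2 (via 1,1,2).
Match coefficients ⇒ f(k) = k*(k + 4).
Get s_k = R·t_k = k*(k + 4)/(k + 1) with R(k) = B(k−1)f(k)/C(k) = k*(k + 2)*(k + 4)/(k**2 + 3*k + 5).
s_(k+1) − s_k = (k**2 + 3*k + 5)/(k**2 + 3*k + 2) = t_k.

s_k = \frac{k \left(k + 4\right)}{k + 1}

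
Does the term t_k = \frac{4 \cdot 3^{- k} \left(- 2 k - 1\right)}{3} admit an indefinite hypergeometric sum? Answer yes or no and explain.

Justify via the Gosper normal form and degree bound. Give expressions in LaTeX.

Yes. s_k = 4 \cdot 3^{- k} \left(k + 1\right).

r(k) = (2*k + 3)/(3*(2*k + 1)) after simplifying.
So A=1/3 and B=1, with C=k + 1/2.
f must satisfy (1/3)·f(k+1) − (1)·f(k) = k + 1/2.
From deg A=0, deg B=0, deg C=1: d=1.
Solve for f: f(k) = -3*(k + 1)/2 (degree 1 ≤ 1).
R(k) = B(k−1)·f(k)/C(k) = -3*(k + 1)/(2*k + 1); s_k = R·t_k = 4*(k + 1)/3**k.
s_(k+1) − s_k = 4*(-2*k - 1)/(3*3**k) = t_k.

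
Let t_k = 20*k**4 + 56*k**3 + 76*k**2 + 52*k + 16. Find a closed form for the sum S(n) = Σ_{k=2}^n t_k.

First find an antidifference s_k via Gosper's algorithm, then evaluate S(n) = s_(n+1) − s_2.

t_(k+1)/t_k = (5*k**4 + 34*k**3 + 91*k**2 + 113*k + 55)/(5*k**4 + 14*k**3 + 19*k**2 + 13*k + 4).
Take A(k)=1, B(k)=1, C(k)=k**4 + 14*k**3/5 + 19*k**2/5 + 13*k/5 + 4/5.
Key eq: (1)·f(k+1) = (1)·f(k) + (k**4 + 14*k**3/5 + 19*k**2/5 + 13*k/5 + 4/5).
Degrees (0,0,4) ⇒ d ≤ 5.
Match coefficients ⇒ f(k) = k*(2*k**4 + 2*k**3 + 2*k**2 + k + 1)/10.
R(k) = B(k−1)·f(k)/C(k) = k*(2*k**4 + 2*k**3 + 2*k**2 + k + 1)/(2*(5*k**4 + 14*k**3 + 19*k**2 + 13*k + 4)); s_k = R·t_k = 2*k*(2*k**4 + 2*k**3 + 2*k**2 + k + 1).
s_(k+1) − s_k = 20*k**4 + 56*k**3 + 76*k**2 + 52*k + 16 = t_k.
Evaluate: s_(n+1) = 4*n**5 + 24*n**4 + 60*n**3 + 78*n**2 + 54*n + 16; subtract s_(2) = 236 ⇒ S(n) = 4*n**5 + 24*n**4 + 60*n**3 + 78*n**2 + 54*n - 220.

S(n) = 4*n**5 + 24*n**4 + 60*n**3 + 78*n**2 + 54*n - 220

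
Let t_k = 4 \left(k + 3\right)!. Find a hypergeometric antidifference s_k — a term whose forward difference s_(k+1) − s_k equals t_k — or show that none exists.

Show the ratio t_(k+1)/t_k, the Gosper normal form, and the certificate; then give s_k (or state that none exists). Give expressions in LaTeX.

none — t_k is not Gosper-summable

Compute t_(k+1)/t_k: get k + 4.
Factor: A=k + 4; B=1; C=1.
Solve (k + 4)·f(k+1) − (1)·f(k) = 1.
Degrees (1,0,0) ⇒ d ≤ -1.
deg f ≤ -1 is impossible — no certificate.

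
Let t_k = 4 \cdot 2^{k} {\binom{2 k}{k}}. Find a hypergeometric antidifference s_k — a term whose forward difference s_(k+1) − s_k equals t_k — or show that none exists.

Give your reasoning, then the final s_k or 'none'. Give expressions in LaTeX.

none — t_k is not Gosper-summable

Compute t_(k+1)/t_k: get 4*(2*k + 1)/(k + 1).
Gosper form: A/B · C(k+1)/C(k) with A=8*k + 4, B=k + 1, C=1.
Set up (8*k + 4)·f(k+1) − (k)·f(k) − (1) = 0.
From deg A=1, deg B=1, deg C=0: d=-1.
deg f ≤ -1 is impossible — no certificate.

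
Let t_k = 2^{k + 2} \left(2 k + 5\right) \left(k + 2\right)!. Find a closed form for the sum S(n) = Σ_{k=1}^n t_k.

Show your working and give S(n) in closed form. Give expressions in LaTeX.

r(k) = 2*(k + 3)*(2*k + 7)/(2*k + 5) after simplifying.
Take A(k)=2*k + 6, B(k)=1, C(k)=k + 5/2.
Key eq: (2*k + 6)·f(k+1) = (1)·f(k) + (k + 5/2).
Bound: deg f ≤ 0.
Coefficient equations give f(k) = 1/2.
Get s_k = R·t_k = 2**(k + 2)*factorial(k + 2) with R(k) = B(k−1)f(k)/C(k) = 1/(2*k + 5).
Δs = 2**(k + 2)*(2*k + 5)*factorial(k + 2), as required.
Telescope: S(n) = s_(n+1) − s_(1) = 2**(n + 3)*factorial(n + 3) − (48) = 8*2**n*factorial(n + 3) - 48.

S(n) = 8 \cdot 2^{n} \left(n + 3\right)! - 48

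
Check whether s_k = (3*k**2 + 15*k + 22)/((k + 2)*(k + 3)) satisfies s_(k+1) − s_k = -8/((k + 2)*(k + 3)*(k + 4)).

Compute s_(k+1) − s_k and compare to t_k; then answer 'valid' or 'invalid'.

s_(k+1) = (15*k + 3*(k + 1)**2 + 37)/((k + 3)*(k + 4))
s_(k+1) − s_k = -8/(k**3 + 9*k**2 + 26*k + 24)
(s_(k+1) − s_k) − t_k = 0

Valid: the claim telescopes to t_k.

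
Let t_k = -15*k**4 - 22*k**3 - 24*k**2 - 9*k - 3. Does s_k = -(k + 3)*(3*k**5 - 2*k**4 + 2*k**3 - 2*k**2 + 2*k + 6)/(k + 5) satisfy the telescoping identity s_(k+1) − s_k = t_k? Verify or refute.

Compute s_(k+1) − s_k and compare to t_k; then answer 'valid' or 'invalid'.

Invalid: residual 2*(12*k**5 + 99*k**4 + 132*k**3 + 131*k**2 + 46*k + 9)/(k**2 + 11*k + 30) ≠ 0.

s_(k+1) = (-3*k**6 - 25*k**5 - 76*k**4 - 118*k**3 - 99*k**2 - 53*k - 36)/(k + 6)
s_(k+1) − s_k = (-15*k**6 - 163*k**5 - 518*k**4 - 669*k**3 - 560*k**2 - 211*k - 72)/(k**2 + 11*k + 30)
(s_(k+1) − s_k) − t_k = 2*(12*k**5 + 99*k**4 + 132*k**3 + 131*k**2 + 46*k + 9)/(k**2 + 11*k + 30)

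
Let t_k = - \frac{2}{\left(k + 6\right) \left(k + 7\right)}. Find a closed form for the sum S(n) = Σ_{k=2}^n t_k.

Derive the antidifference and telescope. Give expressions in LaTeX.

t_(k+1)/t_k = (k + 6)/(k + 8).
Factor: A=k + 6; B=k + 8; C=1.
Solve (k + 6)·f(k+1) − (k + 7)·f(k) = 1.
Degrees (1,1,0) ⇒ d ≤ 1.
Match coefficients ⇒ f(k) = k/6.
Then R = B(k−1)f/C = k*(k + 7)/6, so s_k = R(k)·t_k = -k/(3*k + 18).
Check: Δs_k = -2/(k**2 + 13*k + 42). ✓
Σ_(k=2)^n t_k = s_(n+1) − s_(2) = ((-n - 1)/(3*(n + 7))) − (-1/12), i.e. (1 - n)/(4*(n + 7)).

S(n) = \frac{1 - n}{4 \left(n + 7\right)}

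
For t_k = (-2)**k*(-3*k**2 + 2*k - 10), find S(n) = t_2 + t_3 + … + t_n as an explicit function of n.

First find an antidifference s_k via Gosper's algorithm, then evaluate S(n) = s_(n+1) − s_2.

S(n) = -2*(-2)**n*n**2 - 6*(-2)**n - 16

Step 1: r(k) = 2*(2*k - 3*(k + 1)**2 - 8)/(3*k**2 - 2*k + 10).
So A=-2 and B=1, with C=k**2 - 2*k/3 + 10/3.
Set up (-2)·f(k+1) − (1)·f(k) − (k**2 - 2*k/3 + 10/3) = 0.
From deg A=0, deg B=0, deg C=2: d=2.
A polynomial solution: f(k) = -(k**2 - 2*k + 4)/3.
Certificate R = B(k−1)f/C = -(k**2 - 2*k + 4)/(3*k**2 - 2*k + 10) gives s_k = (-2)**k*(k**2 - 2*k + 4).
Verify: (-2)**k*(-3*k**2 + 2*k - 10) matches t_k.
Evaluate: s_(n+1) = (-2)**(n + 1)*(n**2 + 3); subtract s_(2) = 16 ⇒ S(n) = -2*(-2)**n*n**2 - 6*(-2)**n - 16.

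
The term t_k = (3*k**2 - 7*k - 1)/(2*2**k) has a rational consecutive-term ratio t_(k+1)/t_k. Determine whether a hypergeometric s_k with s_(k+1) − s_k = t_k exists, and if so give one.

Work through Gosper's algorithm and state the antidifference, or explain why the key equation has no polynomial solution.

s_k = (-3*k**2 + k - 1)/2**k

The ratio is (3*k**2 - k - 5)/(2*(3*k**2 - 7*k - 1)).
So A=1/2 and B=1, with C=k**2 - 7*k/3 - 1/3.
Need (1/2)·f(k+1) − (1)·f(k) = k**2 - 7*k/3 - 1/3.
From deg A=0, deg B=0, deg C=2: d=2.
Coefficient equations give f(k) = -2*(3*k**2 - k + 1)/3.
R(k) = B(k−1)·f(k)/C(k) = -2*(3*k**2 - k + 1)/(3*k**2 - 7*k - 1); s_k = R·t_k = (-3*k**2 + k - 1)/2**k.
Δs = (3*k**2 - 7*k - 1)/(2*2**k), as required.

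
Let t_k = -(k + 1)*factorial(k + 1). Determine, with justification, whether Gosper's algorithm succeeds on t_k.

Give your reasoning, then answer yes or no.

Step 1: r(k) = (k + 2)**2/(k + 1).
Factor: A=k + 2; B=1; C=k + 1.
f must satisfy (k + 2)·f(k+1) − (1)·f(k) = k + 1.
Degrees (1,0,1) ⇒ d ≤ 0.
Solving with deg f ≤ 0: f(k) = 1.
Certificate R = B(k−1)f/C = 1/(k + 1) gives s_k = -factorial(k + 1).
s_(k+1) − s_k = -(k + 1)*factorial(k + 1) = t_k.

Yes. s_k = -factorial(k + 1).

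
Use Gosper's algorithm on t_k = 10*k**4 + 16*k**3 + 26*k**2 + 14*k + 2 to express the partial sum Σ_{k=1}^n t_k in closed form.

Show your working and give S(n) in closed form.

S(n) = n*(2*n**4 + 9*n**3 + 20*n**2 + 24*n + 13)

Ratio r(k) = (5*k**4 + 28*k**3 + 67*k**2 + 77*k + 34)/(5*k**4 + 8*k**3 + 13*k**2 + 7*k + 1).
So A=1 and B=1, with C=k**4 + 8*k**3/5 + 13*k**2/5 + 7*k/5 + 1/5.
Need (1)·f(k+1) − (1)·f(k) = k**4 + 8*k**3/5 + 13*k**2/5 + 7*k/5 + 1/5.
From deg A=0, deg B=0, deg C=4: d=5.
Coefficient equations give f(k) = k*(2*k**4 - k**3 + 4*k**2 - 2*k - 1)/10.
R(k) = B(k−1)·f(k)/C(k) = k*(2*k**4 - k**3 + 4*k**2 - 2*k - 1)/(2*(5*k**4 + 8*k**3 + 13*k**2 + 7*k + 1)); s_k = R·t_k = k*(2*k**4 - k**3 + 4*k**2 - 2*k - 1).
Δs = 10*k**4 + 16*k**3 + 26*k**2 + 14*k + 2, as required.
Evaluate: s_(n+1) = 2*n**5 + 9*n**4 + 20*n**3 + 24*n**2 + 13*n + 2; subtract s_(1) = 2 ⇒ S(n) = n*(2*n**4 + 9*n**3 + 20*n**2 + 24*n + 13).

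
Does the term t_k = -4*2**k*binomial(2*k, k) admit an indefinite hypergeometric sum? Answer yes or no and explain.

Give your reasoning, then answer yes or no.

No — t_k has no hypergeometric antidifference.

Ratio r(k) = 4*(2*k + 1)/(k + 1).
Normal form (A,B,C) = (8*k + 4, k + 1, 1).
Set up (8*k + 4)·f(k+1) − (k)·f(k) − (1) = 0.
From deg A=1, deg B=1, deg C=0: d=-1.
Negative degree bound (-1): no f exists, t_k not Gosper-summable.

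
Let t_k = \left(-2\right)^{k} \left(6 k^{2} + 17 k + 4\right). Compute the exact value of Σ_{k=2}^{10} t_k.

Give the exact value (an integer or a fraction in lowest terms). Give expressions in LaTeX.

Σ = 559152

r(k) = 2*(-6*k**2 - 29*k - 27)/(6*k**2 + 17*k + 4) after simplifying.
Gosper form: A/B · C(k+1)/C(k) with A=-2, B=1, C=k**2 + 17*k/6 + 2/3.
Solve (-2)·f(k+1) − (1)·f(k) = k**2 + 17*k/6 + 2/3.
Degrees (0,0,2) ⇒ d ≤ 2.
Coefficient equations give f(k) = -(k + 2)*(2*k - 1)/6.
Certificate R = B(k−1)f/C = -(k + 2)*(2*k - 1)/(6*k**2 + 17*k + 4) gives s_k = (-2)**k*(-2*k**2 - 3*k + 2).
Δs = (-2)**k*(6*k**2 + 17*k + 4), as required.
Sum = s_(11) − s_(2); s_(11) = 559104, s_(2) = -48 ⇒ 559152.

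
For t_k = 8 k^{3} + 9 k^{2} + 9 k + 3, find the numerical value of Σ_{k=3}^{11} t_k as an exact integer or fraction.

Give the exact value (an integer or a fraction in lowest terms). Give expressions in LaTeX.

Σ = 39879

t_(k+1)/t_k = (8*k**3 + 33*k**2 + 51*k + 29)/(8*k**3 + 9*k**2 + 9*k + 3).
Gosper form: A/B · C(k+1)/C(k) with A=1, B=1, C=k**3 + 9*k**2/8 + 9*k/8 + 3/8.
Set up (1)·f(k+1) − (1)·f(k) − (k**3 + 9*k**2/8 + 9*k/8 + 3/8) = 0.
deg f ≤ 4 (via 0,0,3).
Solving with deg f ≤ 4: f(k) = k**2*(2*k**2 - k + 2)/8.
So s_k = (B(k−1)f/C)·t_k = (k**2*(2*k**2 - k + 2)/(8*k**3 + 9*k**2 + 9*k + 3))·t_k = k**2*(2*k**2 - k + 2).
Check: Δs_k = 8*k**3 + 9*k**2 + 9*k + 3. ✓
Evaluate s at k=12 and k=3: 40032 and 153; difference 39879.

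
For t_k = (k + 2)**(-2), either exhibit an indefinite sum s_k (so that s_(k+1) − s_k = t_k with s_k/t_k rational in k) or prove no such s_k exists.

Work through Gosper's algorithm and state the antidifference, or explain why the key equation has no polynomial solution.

r(k) = (k + 2)**2/(k + 3)**2 after simplifying.
So A=k**2 + 4*k + 4 and B=k**2 + 6*k + 9, with C=1.
Set up (k**2 + 4*k + 4)·f(k+1) − (k**2 + 4*k + 4)·f(k) − (1) = 0.
d = 0 from the (2,2,0) case.
f = c0 ⇒ A·f(k+1) − B(k−1)·f(k) − C = -1. The system {-1 = 0} is inconsistent; no antidifference.

not Gosper-summable; s_k does not exist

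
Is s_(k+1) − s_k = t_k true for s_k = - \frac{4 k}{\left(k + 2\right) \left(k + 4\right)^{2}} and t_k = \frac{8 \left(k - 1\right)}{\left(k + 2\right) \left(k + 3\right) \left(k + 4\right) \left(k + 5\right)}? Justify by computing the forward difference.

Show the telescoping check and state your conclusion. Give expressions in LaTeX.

s_(k+1) = 4*(-k - 1)/((k + 3)*(k + 5)**2)
s_(k+1) − s_k = 4*k/((k + 2)*(k + 4)**2) - 4*(k + 1)/((k + 3)*(k + 5)**2)
(s_(k+1) − s_k) − t_k = 4*(-3*k**2 - 11*k + 8)/(k**6 + 23*k**5 + 217*k**4 + 1073*k**3 + 2926*k**2 + 4160*k + 2400)

Invalid: residual \frac{4 \left(- 3 k^{2} - 11 k + 8\right)}{k^{6} + 23 k^{5} + 217 k^{4} + 1073 k^{3} + 2926 k^{2} + 4160 k + 2400} ≠ 0.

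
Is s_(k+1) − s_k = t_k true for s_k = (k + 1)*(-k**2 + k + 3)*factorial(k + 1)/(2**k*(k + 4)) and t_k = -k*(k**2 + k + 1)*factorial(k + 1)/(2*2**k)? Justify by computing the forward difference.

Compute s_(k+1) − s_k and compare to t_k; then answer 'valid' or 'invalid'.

Invalid: residual 3*(k**4 + 5*k**3 + 3*k**2 + 6*k + 6)*factorial(k + 1)/(2*2**k*(k + 4)*(k + 5)) ≠ 0.

s_(k+1) = -(k + 2)*(k**2 + k - 3)*factorial(k + 2)/(2*2**k*(k + 5))
s_(k+1) − s_k = -(k**5 + 7*k**4 + 15*k**3 + 20*k**2 + 2*k - 18)*factorial(k + 1)/(2*2**k*(k + 4)*(k + 5))
(s_(k+1) − s_k) − t_k = 3*(k**4 + 5*k**3 + 3*k**2 + 6*k + 6)*factorial(k + 1)/(2*2**k*(k + 4)*(k + 5))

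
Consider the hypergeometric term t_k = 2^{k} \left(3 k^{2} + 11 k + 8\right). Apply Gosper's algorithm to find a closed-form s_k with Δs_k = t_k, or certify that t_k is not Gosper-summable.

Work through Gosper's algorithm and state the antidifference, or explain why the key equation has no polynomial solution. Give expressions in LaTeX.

s_k = 2^{k} \left(3 k^{2} - k + 4\right)

Step 1: r(k) = 2*(3*k**2 + 17*k + 22)/(3*k**2 + 11*k + 8).
Take A(k)=2, B(k)=1, C(k)=k**2 + 11*k/3 + 8/3.
Solve (2)·f(k+1) − (1)·f(k) = k**2 + 11*k/3 + 8/3.
Bound: deg f ≤ 2.
Coefficient equations give f(k) = (3*k**2 - k + 4)/3.
Certificate R = B(k−1)f/C = (3*k**2 - k + 4)/((k + 1)*(3*k + 8)) gives s_k = 2**k*(3*k**2 - k + 4).
Δs = 2**k*(3*k**2 + 11*k + 8), as required.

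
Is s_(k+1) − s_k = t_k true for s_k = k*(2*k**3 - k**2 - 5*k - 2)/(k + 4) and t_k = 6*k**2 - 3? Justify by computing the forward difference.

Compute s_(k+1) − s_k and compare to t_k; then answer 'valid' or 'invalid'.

s_(k+1) = (2*k**4 + 7*k**3 + 4*k**2 - 7*k - 6)/(k + 5)
s_(k+1) − s_k = 6*(k**4 + 7*k**3 + 6*k**2 - 4*k - 4)/(k**2 + 9*k + 20)
(s_(k+1) − s_k) − t_k = 3*(-4*k**3 - 27*k**2 + k + 12)/(k**2 + 9*k + 20)

Invalid: residual 3*(-4*k**3 - 27*k**2 + k + 12)/(k**2 + 9*k + 20) ≠ 0.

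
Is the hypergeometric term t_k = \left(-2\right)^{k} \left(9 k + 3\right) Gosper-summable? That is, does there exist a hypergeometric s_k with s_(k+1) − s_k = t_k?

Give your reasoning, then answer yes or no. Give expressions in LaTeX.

t_(k+1)/t_k = 2*(-3*k - 4)/(3*k + 1).
Take A(k)=-2, B(k)=1, C(k)=k + 1/3.
f must satisfy (-2)·f(k+1) − (1)·f(k) = k + 1/3.
Degrees (0,0,1) ⇒ d ≤ 1.
Coefficient equations give f(k) = -(3*k - 1)/9.
R(k) = B(k−1)·f(k)/C(k) = -(3*k - 1)/(3*(3*k + 1)); s_k = R·t_k = (-2)**k*(1 - 3*k).
s_(k+1) − s_k = (-2)**k*(9*k + 3) = t_k.

Yes. s_k = \left(-2\right)^{k} \left(1 - 3 k\right).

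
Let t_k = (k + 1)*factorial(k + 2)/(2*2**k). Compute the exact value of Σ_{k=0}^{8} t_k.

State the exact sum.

Σ = 155921/2

r(k) = (k + 2)*(k + 3)/(2*(k + 1)) after simplifying.
Factor: A=k/2 + 3/2; B=1; C=k + 1.
Key eq: (k/2 + 3/2)·f(k+1) = (1)·f(k) + (k + 1).
Degrees (1,0,1) ⇒ d ≤ 0.
Match coefficients ⇒ f(k) = 2.
Certificate R = B(k−1)f/C = 2/(k + 1) gives s_k = factorial(k + 2)/2**k.
Δs = (k + 1)*factorial(k + 2)/(2*2**k), as required.
Sum = s_(9) − s_(0); s_(9) = 155925/2, s_(0) = 2 ⇒ 155921/2.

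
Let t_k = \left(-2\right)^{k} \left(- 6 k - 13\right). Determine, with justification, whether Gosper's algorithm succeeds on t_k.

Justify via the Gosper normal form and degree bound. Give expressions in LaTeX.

r(k) = 2*(-6*k - 19)/(6*k + 13) after simplifying.
So A=-2 and B=1, with C=k + 13/6.
Need (-2)·f(k+1) − (1)·f(k) = k + 13/6.
deg f ≤ 1 (via 0,0,1).
A polynomial solution: f(k) = -(2*k + 3)/6.
Certificate R = B(k−1)f/C = -(2*k + 3)/(6*k + 13) gives s_k = (-2)**k*(2*k + 3).
s_(k+1) − s_k = (-2)**k*(-6*k - 13) = t_k.

Yes. s_k = \left(-2\right)^{k} \left(2 k + 3\right).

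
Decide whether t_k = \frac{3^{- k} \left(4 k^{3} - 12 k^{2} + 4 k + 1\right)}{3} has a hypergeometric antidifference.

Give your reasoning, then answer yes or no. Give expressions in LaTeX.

Yes. s_k = 3^{- k} \left(- 2 k^{3} + 3 k^{2} - 2 k - 1\right).

The ratio is (4*k**3 - 8*k - 3)/(3*(4*k**3 - 12*k**2 + 4*k + 1)).
Gosper form: A/B · C(k+1)/C(k) with A=1/3, B=1, C=k**3 - 3*k**2 + k + 1/4.
Set up (1/3)·f(k+1) − (1)·f(k) − (k**3 - 3*k**2 + k + 1/4) = 0.
d = 3 from the (0,0,3) case.
Solve for f: f(k) = -3*(2*k**3 - 3*k**2 + 2*k + 1)/4 (degree 3 ≤ 3).
So s_k = (B(k−1)f/C)·t_k = (-3*(2*k**3 - 3*k**2 + 2*k + 1)/(4*k**3 - 12*k**2 + 4*k + 1))·t_k = (-2*k**3 + 3*k**2 - 2*k - 1)/3**k.
Δs = (4*k**3 - 12*k**2 + 4*k + 1)/(3*3**k), as required.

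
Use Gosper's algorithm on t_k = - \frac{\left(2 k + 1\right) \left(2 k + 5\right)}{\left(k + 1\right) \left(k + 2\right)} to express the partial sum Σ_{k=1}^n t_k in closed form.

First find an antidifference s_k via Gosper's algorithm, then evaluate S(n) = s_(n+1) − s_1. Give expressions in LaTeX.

S(n) = \frac{n \left(- 8 n - 13\right)}{2 \left(n + 2\right)}

Step 1: r(k) = (k + 1)*(2*k + 3)*(2*k + 7)/((k + 3)*(2*k + 1)*(2*k + 5)).
Factor: A=k + 1; B=k + 3; C=k**2 + 3*k + 5/4.
Key eq: (k + 1)·f(k+1) = (k + 2)·f(k) + (k**2 + 3*k + 5/4).
Degrees (1,1,2) ⇒ d ≤ 2.
Coefficient equations give f(k) = k*(4*k + 1)/4.
Get s_k = R·t_k = k*(-4*k - 1)/(k + 1) with R(k) = B(k−1)f(k)/C(k) = k*(k + 2)*(4*k + 1)/((2*k + 1)*(2*k + 5)).
s_(k+1) − s_k = (-4*k**2 - 12*k - 5)/(k**2 + 3*k + 2) = t_k.
Σ_(k=1)^n t_k = s_(n+1) − s_(1) = ((-4*n**2 - 9*n - 5)/(n + 2)) − (-5/2), i.e. n*(-8*n - 13)/(2*(n + 2)).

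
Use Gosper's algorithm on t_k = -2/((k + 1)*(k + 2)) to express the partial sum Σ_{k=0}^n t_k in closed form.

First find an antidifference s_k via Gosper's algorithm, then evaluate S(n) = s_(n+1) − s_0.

Compute t_(k+1)/t_k: get (k + 1)/(k + 3).
Gosper form: A/B · C(k+1)/C(k) with A=k + 1, B=k + 3, C=1.
Need (k + 1)·f(k+1) − (k + 2)·f(k) = 1.
From deg A=1, deg B=1, deg C=0: d=1.
Solving with deg f ≤ 1: f(k) = k.
Get s_k = R·t_k = -2*k/(k + 1) with R(k) = B(k−1)f(k)/C(k) = k*(k + 2).
Δs = -2/(k**2 + 3*k + 2), as required.
s_(n+1) = 2*(-n - 1)/(n + 2) and s_(0) = 0, so S(n) = 2*(-n - 1)/(n + 2).

S(n) = 2*(-n - 1)/(n + 2)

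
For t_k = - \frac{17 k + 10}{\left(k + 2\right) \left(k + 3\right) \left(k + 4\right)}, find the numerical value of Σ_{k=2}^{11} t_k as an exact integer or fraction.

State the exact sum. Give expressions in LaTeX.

Σ = -181/105

t_(k+1)/t_k = (k + 2)*(17*k + 27)/((k + 5)*(17*k + 10)).
Gosper form: A/B · C(k+1)/C(k) with A=k + 2, B=k + 5, C=k + 10/17.
Key eq: (k + 2)·f(k+1) = (k + 4)·f(k) + (k + 10/17).
Bound: deg f ≤ 2.
A polynomial solution: f(k) = k*(11*k + 4)/51.
Get s_k = R·t_k = k*(-11*k - 4)/(3*(k + 2)*(k + 3)) with R(k) = B(k−1)f(k)/C(k) = k*(k + 4)*(11*k + 4)/(3*(17*k + 10)).
s_(k+1) − s_k = (-17*k - 10)/(k**3 + 9*k**2 + 26*k + 24) = t_k.
Evaluate s at k=12 and k=2: -272/105 and -13/15; difference -181/105.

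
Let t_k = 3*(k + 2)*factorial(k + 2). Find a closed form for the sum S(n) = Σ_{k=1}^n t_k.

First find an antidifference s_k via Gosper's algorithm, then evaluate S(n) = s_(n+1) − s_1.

S(n) = 3*factorial(n + 3) - 18

Compute t_(k+1)/t_k: get (k + 3)**2/(k + 2).
Take A(k)=k + 3, B(k)=1, C(k)=k + 2.
f must satisfy (k + 3)·f(k+1) − (1)·f(k) = k + 2.
Degrees (1,0,1) ⇒ d ≤ 0.
A polynomial solution: f(k) = 1.
Get s_k = R·t_k = 3*factorial(k + 2) with R(k) = B(k−1)f(k)/C(k) = 1/(k + 2).
Check: Δs_k = 3*(k + 2)*factorial(k + 2). ✓
Σ_(k=1)^n t_k = s_(n+1) − s_(1) = (3*factorial(n + 3)) − (18), i.e. 3*factorial(n + 3) - 18.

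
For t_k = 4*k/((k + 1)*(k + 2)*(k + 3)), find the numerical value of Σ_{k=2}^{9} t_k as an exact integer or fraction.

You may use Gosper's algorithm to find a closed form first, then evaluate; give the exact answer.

Σ = 17/33

t_(k+1)/t_k = (k + 1)**2/(k*(k + 4)).
Factor: A=k + 1; B=k + 4; C=k.
Key eq: (k + 1)·f(k+1) = (k + 3)·f(k) + (k).
d = 2 from the (1,1,1) case.
Solve for f: f(k) = k*(k - 1)/4 (degree 2 ≤ 2).
Then R = B(k−1)f/C = (k - 1)*(k + 3)/4, so s_k = R(k)·t_k = k*(k - 1)/((k + 1)*(k + 2)).
s_(k+1) − s_k = 4*k/(k**3 + 6*k**2 + 11*k + 6) = t_k.
Telescoping: Σ = s_(10) − s_(2) = 15/22 − (1/6) = 17/33.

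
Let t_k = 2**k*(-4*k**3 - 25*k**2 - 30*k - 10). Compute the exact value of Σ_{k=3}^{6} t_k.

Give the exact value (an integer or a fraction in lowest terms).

r(k) = 2*(4*k**3 + 37*k**2 + 92*k + 69)/(4*k**3 + 25*k**2 + 30*k + 10) after simplifying.
Take A(k)=2, B(k)=1, C(k)=k**3 + 25*k**2/4 + 15*k/2 + 5/2.
Set up (2)·f(k+1) − (1)·f(k) − (k**3 + 25*k**2/4 + 15*k/2 + 5/2) = 0.
Degrees (0,0,3) ⇒ d ≤ 3.
Solving with deg f ≤ 3: f(k) = (4*k**3 + k**2 + 2*k - 4)/4.
Certificate R = B(k−1)f/C = (4*k**3 + k**2 + 2*k - 4)/(4*k**3 + 25*k**2 + 30*k + 10) gives s_k = 2**k*(-4*k**3 - k**2 - 2*k + 4).
s_(k+1) − s_k = 2**k*(-4*k**3 - 25*k**2 - 30*k - 10) = t_k.
Sum = s_(7) − s_(3); s_(7) = -183168, s_(3) = -952 ⇒ -182216.

Σ = -182216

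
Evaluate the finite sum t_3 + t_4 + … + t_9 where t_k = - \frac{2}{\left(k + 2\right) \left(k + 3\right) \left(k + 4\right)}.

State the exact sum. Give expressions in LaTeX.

Step 1: r(k) = (k + 2)/(k + 5).
A = k + 2, B = k + 5, C = 1.
Solve (k + 2)·f(k+1) − (k + 4)·f(k) = 1.
d = 2 from the (1,1,0) case.
Coefficient equations give f(k) = k*(k + 5)/12.
R(k) = B(k−1)·f(k)/C(k) = k*(k + 4)*(k + 5)/12; s_k = R·t_k = k*(-k - 5)/(6*(k + 2)*(k + 3)).
Δs = -2/(k**3 + 9*k**2 + 26*k + 24), as required.
Evaluate s at k=10 and k=3: -25/156 and -2/15; difference -7/260.

Σ = -7/260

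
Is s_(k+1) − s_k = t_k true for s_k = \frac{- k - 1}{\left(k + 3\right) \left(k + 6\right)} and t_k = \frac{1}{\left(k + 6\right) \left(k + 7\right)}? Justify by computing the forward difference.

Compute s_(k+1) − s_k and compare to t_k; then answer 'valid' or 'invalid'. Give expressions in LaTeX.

s_(k+1) = (-k - 2)/((k + 4)*(k + 7))
s_(k+1) − s_k = (k**2 + 3*k - 8)/(k**4 + 20*k**3 + 145*k**2 + 450*k + 504)
(s_(k+1) − s_k) − t_k = 4*(-k - 5)/(k**4 + 20*k**3 + 145*k**2 + 450*k + 504)

Invalid: residual \frac{4 \left(- k - 5\right)}{k^{4} + 20 k^{3} + 145 k^{2} + 450 k + 504} ≠ 0.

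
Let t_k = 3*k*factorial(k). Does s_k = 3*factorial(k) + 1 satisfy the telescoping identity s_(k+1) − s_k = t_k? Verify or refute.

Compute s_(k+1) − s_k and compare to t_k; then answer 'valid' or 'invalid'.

Valid — Δs_k = t_k.

s_(k+1) = 3*factorial(k + 1) + 1
s_(k+1) − s_k = 3*k*factorial(k)
(s_(k+1) − s_k) − t_k = 0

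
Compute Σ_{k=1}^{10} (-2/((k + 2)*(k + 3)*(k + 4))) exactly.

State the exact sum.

Σ = -85/1092

Step 1: r(k) = (k + 2)/(k + 5).
A = k + 2, B = k + 5, C = 1.
Set up (k + 2)·f(k+1) − (k + 4)·f(k) − (1) = 0.
Bound: deg f ≤ 2.
A polynomial solution: f(k) = k*(k + 5)/12.
R(k) = B(k−1)·f(k)/C(k) = k*(k + 4)*(k + 5)/12; s_k = R·t_k = k*(-k - 5)/(6*(k + 2)*(k + 3)).
Verify: -2/(k**3 + 9*k**2 + 26*k + 24) matches t_k.
Telescoping: Σ = s_(11) − s_(1) = -44/273 − (-1/12) = -85/1092.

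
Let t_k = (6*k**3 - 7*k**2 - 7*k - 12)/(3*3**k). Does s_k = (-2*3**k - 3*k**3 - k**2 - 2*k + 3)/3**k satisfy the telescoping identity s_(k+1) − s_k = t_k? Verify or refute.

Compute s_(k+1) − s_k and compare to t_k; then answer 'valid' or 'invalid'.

s_(k+1) = (-6*3**k - 2*k - 3*(k + 1)**3 - (k + 1)**2 + 1)/(3*3**k)
s_(k+1) − s_k = (6*k**3 - 7*k**2 - 7*k - 12)/(3*3**k)
(s_(k+1) − s_k) − t_k = 0

Valid — Δs_k = t_k.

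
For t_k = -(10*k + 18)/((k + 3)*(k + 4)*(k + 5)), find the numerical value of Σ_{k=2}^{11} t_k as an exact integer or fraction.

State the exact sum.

Σ = -13/15

Compute t_(k+1)/t_k: get (k + 3)*(5*k + 14)/((k + 6)*(5*k + 9)).
Normal form (A,B,C) = (k + 3, k + 6, k + 9/5).
f must satisfy (k + 3)·f(k+1) − (k + 5)·f(k) = k + 9/5.
Bound: deg f ≤ 2.
Coefficient equations give f(k) = k*(k + 2)/5.
Get s_k = R·t_k = -2*k*(k + 2)/((k + 3)*(k + 4)) with R(k) = B(k−1)f(k)/C(k) = k*(k + 2)*(k + 5)/(5*k + 9).
Verify: 2*(-5*k - 9)/(k**3 + 12*k**2 + 47*k + 60) matches t_k.
Evaluate s at k=12 and k=2: -7/5 and -8/15; difference -13/15.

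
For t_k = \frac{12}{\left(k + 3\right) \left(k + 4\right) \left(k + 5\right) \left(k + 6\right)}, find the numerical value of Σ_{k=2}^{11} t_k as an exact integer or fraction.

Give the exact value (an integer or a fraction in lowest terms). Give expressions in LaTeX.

Σ = 43/2380

The ratio is (k + 3)/(k + 7).
Normal form (A,B,C) = (k + 3, k + 7, 1).
Solve (k + 3)·f(k+1) − (k + 6)·f(k) = 1.
Bound: deg f ≤ 3.
Match coefficients ⇒ f(k) = k*(k**2 + 12*k + 47)/180.
Certificate R = B(k−1)f/C = k*(k + 6)*(k**2 + 12*k + 47)/180 gives s_k = k*(k**2 + 12*k + 47)/(15*(k + 3)*(k + 4)*(k + 5)).
Check: Δs_k = 12/(k**4 + 18*k**3 + 119*k**2 + 342*k + 360). ✓
Sum = s_(12) − s_(2); s_(12) = 67/1020, s_(2) = 1/21 ⇒ 43/2380.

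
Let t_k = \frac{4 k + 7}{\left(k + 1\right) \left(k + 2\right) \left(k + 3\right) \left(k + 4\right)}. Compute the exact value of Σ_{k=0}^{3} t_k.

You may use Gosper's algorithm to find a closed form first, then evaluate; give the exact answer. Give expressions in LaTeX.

Ratio r(k) = (k + 1)*(4*k + 11)/((k + 5)*(4*k + 7)).
Factor: A=k + 1; B=k + 5; C=k + 7/4.
Solve (k + 1)·f(k+1) − (k + 4)·f(k) = k + 7/4.
d = 3 from the (1,1,1) case.
Coefficient equations give f(k) = k*(k**2 + 6*k + 7)/8.
Certificate R = B(k−1)f/C = k*(k + 4)*(k**2 + 6*k + 7)/(2*(4*k + 7)) gives s_k = k*(k**2 + 6*k + 7)/(2*(k + 1)*(k + 2)*(k + 3)).
Δs = (4*k + 7)/(k**4 + 10*k**3 + 35*k**2 + 50*k + 24), as required.
Sum = s_(4) − s_(0); s_(4) = 47/105, s_(0) = 0 ⇒ 47/105.

Σ = 47/105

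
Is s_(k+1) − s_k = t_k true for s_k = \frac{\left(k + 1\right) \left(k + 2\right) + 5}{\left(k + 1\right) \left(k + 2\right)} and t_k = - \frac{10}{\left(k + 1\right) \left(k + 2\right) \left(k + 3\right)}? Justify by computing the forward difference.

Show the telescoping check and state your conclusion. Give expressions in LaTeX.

valid (s_(k+1) − s_k reduces to t_k)

s_(k+1) = ((k + 2)*(k + 3) + 5)/((k + 2)*(k + 3))
s_(k+1) − s_k = -10/(k**3 + 6*k**2 + 11*k + 6)
(s_(k+1) − s_k) − t_k = 0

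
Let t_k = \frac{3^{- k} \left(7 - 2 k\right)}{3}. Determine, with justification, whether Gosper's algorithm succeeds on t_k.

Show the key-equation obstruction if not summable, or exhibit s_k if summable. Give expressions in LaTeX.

Compute t_(k+1)/t_k: get (2*k - 5)/(3*(2*k - 7)).
Take A(k)=1/3, B(k)=1, C(k)=k - 7/2.
Set up (1/3)·f(k+1) − (1)·f(k) − (k - 7/2) = 0.
d = 1 from the (0,0,1) case.
A polynomial solution: f(k) = -3*(k - 3)/2.
Then R = B(k−1)f/C = -3*(k - 3)/(2*k - 7), so s_k = R(k)·t_k = (k - 3)/3**k.
s_(k+1) − s_k = (7 - 2*k)/(3*3**k) = t_k.

Yes. s_k = 3^{- k} \left(k - 3\right).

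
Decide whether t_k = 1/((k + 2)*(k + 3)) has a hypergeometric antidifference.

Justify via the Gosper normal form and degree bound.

t_(k+1)/t_k = (k + 2)/(k + 4).
Gosper form: A/B · C(k+1)/C(k) with A=k + 2, B=k + 4, C=1.
Need (k + 2)·f(k+1) − (k + 3)·f(k) = 1.
From deg A=1, deg B=1, deg C=0: d=1.
A polynomial solution: f(k) = k/2.
R(k) = B(k−1)·f(k)/C(k) = k*(k + 3)/2; s_k = R·t_k = k/(2*(k + 2)).
Verify: 1/(k**2 + 5*k + 6) matches t_k.

Yes. s_k = k/(2*(k + 2)).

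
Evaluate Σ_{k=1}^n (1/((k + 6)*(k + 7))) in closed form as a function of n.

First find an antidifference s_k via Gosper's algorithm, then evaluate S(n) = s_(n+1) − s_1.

S(n) = n/(7*(n + 7))

Compute t_(k+1)/t_k: get (k + 6)/(k + 8).
Gosper form: A/B · C(k+1)/C(k) with A=k + 6, B=k + 8, C=1.
f must satisfy (k + 6)·f(k+1) − (k + 7)·f(k) = 1.
Bound: deg f ≤ 1.
Coefficient equations give f(k) = k/6.
Then R = B(k−1)f/C = k*(k + 7)/6, so s_k = R(k)·t_k = k/(6*(k + 6)).
Check: Δs_k = 1/(k**2 + 13*k + 42). ✓
Evaluate: s_(n+1) = (n + 1)/(6*(n + 7)); subtract s_(1) = 1/42 ⇒ S(n) = n/(7*(n + 7)).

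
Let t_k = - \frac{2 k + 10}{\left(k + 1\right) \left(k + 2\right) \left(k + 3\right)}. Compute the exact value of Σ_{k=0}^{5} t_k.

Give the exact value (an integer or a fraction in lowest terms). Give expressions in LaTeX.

Σ = -75/28

The ratio is (k + 1)*(k + 6)/((k + 4)*(k + 5)).
A = k + 1, B = k + 4, C = k + 5.
Key eq: (k + 1)·f(k+1) = (k + 3)·f(k) + (k + 5).
Bound: deg f ≤ 2.
Solving with deg f ≤ 2: f(k) = k*(3*k + 7)/2.
Then R = B(k−1)f/C = k*(k + 3)*(3*k + 7)/(2*(k + 5)), so s_k = R(k)·t_k = -k*(3*k + 7)/((k + 1)*(k + 2)).
Δs = 2*(-k - 5)/(k**3 + 6*k**2 + 11*k + 6), as required.
Sum = s_(6) − s_(0); s_(6) = -75/28, s_(0) = 0 ⇒ -75/28.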